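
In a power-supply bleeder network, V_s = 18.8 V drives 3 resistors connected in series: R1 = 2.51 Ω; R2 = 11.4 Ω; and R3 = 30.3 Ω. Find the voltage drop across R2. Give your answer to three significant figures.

Total series resistance ΣR = 2.51 + 11.4 + 30.3 = 44.21 Ω.
Voltage divider: V = V_s · (11.40 / 44.21) = 18.8 × 0.2579 = 4.848 V.

V ≈ 4.85 V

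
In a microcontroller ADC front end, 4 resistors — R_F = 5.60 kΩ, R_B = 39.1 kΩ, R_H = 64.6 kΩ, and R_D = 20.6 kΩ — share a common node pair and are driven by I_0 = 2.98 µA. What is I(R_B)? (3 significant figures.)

Conductances: ΣG = 1/5.60 + 1/39.1 + 1/64.6 + 1/20.6 = 0.2682 (1/kΩ).
By the current-divider rule, I = I_0 · G_k/ΣG = 2.98 × 0.09537 = 0.2842 µA.

I ≈ 0.284 µA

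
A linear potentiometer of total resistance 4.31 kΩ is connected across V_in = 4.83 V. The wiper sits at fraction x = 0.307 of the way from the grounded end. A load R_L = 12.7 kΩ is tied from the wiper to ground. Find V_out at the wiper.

V_out ≈ 1.38 V

Split the track: R_lower = x·R_p = 1.323 kΩ, R_upper = (1−x)·R_p = 2.987 kΩ.
Lower segment in parallel with the load: 1.323 ‖ 12.7 = 1.198 kΩ.
Then V_out = V_in · 1.198/(2.987 + 1.198) = 1.383 V.
(Unloaded: V_out = x·V_in = 1.48 V.)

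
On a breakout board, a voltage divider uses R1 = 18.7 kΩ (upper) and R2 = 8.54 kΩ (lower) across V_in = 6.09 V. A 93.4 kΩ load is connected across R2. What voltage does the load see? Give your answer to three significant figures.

The load sits in parallel with R2, giving an effective lower resistance R2' = R2·R_L/(R2+R_L) = 7.825 kΩ.
Voltage divider with the loaded lower leg: V_out = 6.09 × 7.825/(18.7 + 7.825) = 6.09 × 0.2950 = 1.797 V.

V_out ≈ 1.80 V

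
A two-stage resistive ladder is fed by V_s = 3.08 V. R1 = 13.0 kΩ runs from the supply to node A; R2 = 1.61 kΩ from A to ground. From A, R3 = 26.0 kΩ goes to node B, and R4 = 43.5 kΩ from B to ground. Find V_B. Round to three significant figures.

V_B ≈ 0.208 V

Node A sees R2 in parallel with the series input of stage 2, R3 + R4 = 69.50 kΩ.
R2 ‖ (R3+R4) = 1.574 kΩ.
So V_A = 3.08 × 0.1080 = 0.3326 V.
Stage 2 is unloaded, so V_B = V_A · R4/(R3+R4) = 0.3326 × 43.5/69.50 = 0.2081 V.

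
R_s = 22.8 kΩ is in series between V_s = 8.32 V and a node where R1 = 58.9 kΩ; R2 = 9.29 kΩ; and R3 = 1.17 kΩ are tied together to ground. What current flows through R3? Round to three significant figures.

I ≈ 0.305 mA

Parallel bank: R_p = 1/(1/58.9 + 1/9.29 + 1/1.17) = 1.021 kΩ.
Node voltage V_A = V_s · R_p/(R_s + R_p) = 8.32 × 0.04287 = 0.3566 V.
Branch current I = V_A/R3 = 0.3566/1.17 = 0.3048 mA.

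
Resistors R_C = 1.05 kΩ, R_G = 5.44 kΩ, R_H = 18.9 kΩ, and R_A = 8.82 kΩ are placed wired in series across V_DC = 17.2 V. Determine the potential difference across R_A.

ΣR = 1.05 + 5.44 + 18.9 + 8.82 = 34.21 kΩ.
V = V_DC · R/ΣR = 17.2 × 0.2578 = 4.434 V.

V ≈ 4.43 V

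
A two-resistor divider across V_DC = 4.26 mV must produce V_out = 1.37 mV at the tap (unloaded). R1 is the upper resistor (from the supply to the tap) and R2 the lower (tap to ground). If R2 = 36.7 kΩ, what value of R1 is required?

V_out/V_DC = R2/(R1+R2) = 0.3216.
R1 = R2·(1/k − 1) = 36.7 × 2.109 = 77.42 kΩ.

R1 ≈ 77.4 kΩ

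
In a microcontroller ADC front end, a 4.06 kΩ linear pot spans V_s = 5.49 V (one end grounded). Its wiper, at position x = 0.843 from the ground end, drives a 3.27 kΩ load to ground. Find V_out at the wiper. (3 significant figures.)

The pot divides into 0.6374 kΩ above the wiper and 3.423 kΩ below.
R_L loads the lower segment: effective lower R = 1.672 kΩ.
V_out = 5.49 × 1.672/(0.6374 + 1.672) = 3.975 V.

V_out ≈ 3.97 V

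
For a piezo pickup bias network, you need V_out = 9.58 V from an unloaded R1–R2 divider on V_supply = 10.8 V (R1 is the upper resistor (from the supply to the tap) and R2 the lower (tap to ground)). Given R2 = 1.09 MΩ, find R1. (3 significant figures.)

The divider ratio is R2/(R1+R2) = 9.58/10.8 = 0.8870.
Rearranging, R1 = R2·(1−k)/k = 1.09 × 0.1273 = 0.1388 MΩ.

R1 ≈ 0.139 MΩ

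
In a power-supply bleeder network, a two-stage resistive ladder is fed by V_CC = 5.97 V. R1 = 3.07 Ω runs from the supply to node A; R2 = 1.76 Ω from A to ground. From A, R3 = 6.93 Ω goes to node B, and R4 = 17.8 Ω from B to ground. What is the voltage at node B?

Looking into the second stage from A: R3 + R4 = 24.73 Ω appears in parallel with R2.
R2 ‖ (R3+R4) = 1.643 Ω.
First divider: V_A = V_CC · 1.643/(3.07 + 1.643) = 2.081 V.
Stage 2 is unloaded, so V_B = V_A · R4/(R3+R4) = 2.081 × 17.8/24.73 = 1.498 V.

V_B ≈ 1.50 V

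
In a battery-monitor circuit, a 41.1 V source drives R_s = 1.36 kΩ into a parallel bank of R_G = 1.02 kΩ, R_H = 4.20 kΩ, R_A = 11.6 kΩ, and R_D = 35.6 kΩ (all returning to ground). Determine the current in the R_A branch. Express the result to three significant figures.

I ≈ 1.26 mA

Parallel bank: R_p = 1/(1/1.02 + 1/4.20 + 1/11.6 + 1/35.6) = 0.7503 kΩ.
Node voltage V_A = V_in · R_p/(R_s + R_p) = 41.1 × 0.3555 = 14.61 V.
Branch current I = V_A/R_A = 14.61/11.6 = 1.260 mA.
(Check via current divider: I_total = 19.48 mA; share G_k/ΣG = 0.06468 → same result.)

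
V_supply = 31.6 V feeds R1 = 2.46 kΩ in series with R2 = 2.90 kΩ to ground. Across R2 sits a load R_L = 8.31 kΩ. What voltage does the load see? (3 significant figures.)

First combine the lower leg with the load: R2 ‖ R_L = 2.150 kΩ.
Then V_out = V_supply · R2'/(R1 + R2') = 31.6 × 2.150/4.610 = 14.74 V.

V_out ≈ 14.7 V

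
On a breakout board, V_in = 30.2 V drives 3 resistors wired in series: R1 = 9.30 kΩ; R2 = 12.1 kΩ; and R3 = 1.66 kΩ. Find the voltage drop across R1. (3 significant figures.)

V ≈ 12.2 V

ΣR = 9.30 + 12.1 + 1.66 = 23.06 kΩ.
Voltage divider: V = V_in · (9.300 / 23.06) = 30.2 × 0.4033 = 12.18 V.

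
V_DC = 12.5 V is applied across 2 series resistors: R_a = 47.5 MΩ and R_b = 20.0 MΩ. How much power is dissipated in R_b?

ΣR = 67.50 MΩ → I = 12.5/67.50 = 0.1852 µA.
P(R_b) = I²·R_b = (0.1852)² × 20.0 = 0.6859 µW.

P ≈ 0.686 µW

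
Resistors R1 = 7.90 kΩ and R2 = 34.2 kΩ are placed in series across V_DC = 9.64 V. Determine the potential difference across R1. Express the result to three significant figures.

V ≈ 1.81 V

Series total: ΣR = 7.90 + 34.2 = 42.10 kΩ.
By the voltage-divider rule, V = 9.64 × 7.900/42.10 = 1.809 V.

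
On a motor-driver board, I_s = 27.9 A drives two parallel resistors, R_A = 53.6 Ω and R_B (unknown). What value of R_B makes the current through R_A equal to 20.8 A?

In a two-way split, I_A/I_s = R_B/(R_A + R_B).
With f = 0.7455, R_B = R_A · f/(1−f) = 53.6 × 2.930 = 157.0 Ω.

R_B ≈ 157 Ω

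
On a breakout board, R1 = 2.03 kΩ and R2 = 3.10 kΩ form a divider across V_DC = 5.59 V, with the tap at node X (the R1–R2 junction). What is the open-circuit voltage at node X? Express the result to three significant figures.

V_th ≈ 3.38 V

With X open, the divider is unloaded: V_th = 5.59 × 3.10/5.130 = 3.378 V.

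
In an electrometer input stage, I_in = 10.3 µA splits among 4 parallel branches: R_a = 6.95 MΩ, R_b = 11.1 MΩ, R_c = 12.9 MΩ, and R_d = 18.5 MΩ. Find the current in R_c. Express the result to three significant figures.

Conductances: ΣG = 1/6.95 + 1/11.1 + 1/12.9 + 1/18.5 = 0.3655 (1/MΩ).
R_c takes the fraction G_k/ΣG = 0.07752/0.3655 = 0.2121, so I = 10.3 × 0.2121 = 2.184 µA.

I ≈ 2.18 µA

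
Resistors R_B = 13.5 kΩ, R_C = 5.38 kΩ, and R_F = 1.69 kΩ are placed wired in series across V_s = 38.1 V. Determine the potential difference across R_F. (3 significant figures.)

V ≈ 3.13 V

Series total: ΣR = 13.5 + 5.38 + 1.69 = 20.57 kΩ.
Voltage divider: V = V_s · (1.690 / 20.57) = 38.1 × 0.08216 = 3.130 V.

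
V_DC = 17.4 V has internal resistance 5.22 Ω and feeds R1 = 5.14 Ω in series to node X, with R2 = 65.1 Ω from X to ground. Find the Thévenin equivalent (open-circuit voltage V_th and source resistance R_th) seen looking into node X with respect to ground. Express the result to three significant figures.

V_th ≈ 15.0 V, R_th ≈ 8.94 Ω

R1' = 5.22 + 5.14 = 10.36 Ω (source resistance + R1).
V_th is the unloaded tap voltage: V_DC · R2/(R1'+R2) = 17.4 × 0.8627 = 15.01 V.
Looking into X with the source shorted: R_th = R1'·R2/(R1'+R2) = 10.36 × 65.1/75.46 = 8.938 Ω.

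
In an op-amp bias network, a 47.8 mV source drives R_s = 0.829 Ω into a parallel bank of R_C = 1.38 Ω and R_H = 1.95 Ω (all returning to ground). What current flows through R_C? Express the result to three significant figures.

I ≈ 17.1 mA

Equivalent of the parallel group: R_p = 0.8081 Ω.
Node voltage V_A = V_supply · R_p/(R_s + R_p) = 47.8 × 0.4936 = 23.60 mV.
Branch current I = V_A/R_C = 23.60/1.38 = 17.10 mA.
(Equivalently: I_total = 29.20 mA, then current-divider fraction G_k/ΣG = 0.5856.)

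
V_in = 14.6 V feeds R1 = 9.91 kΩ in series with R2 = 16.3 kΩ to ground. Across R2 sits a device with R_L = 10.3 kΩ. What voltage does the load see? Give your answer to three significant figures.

V_out ≈ 5.68 V

First combine the lower leg with the load: R2 ‖ R_L = 6.312 kΩ.
Now apply the divider: V_out = 14.6 × 0.3891 = 5.681 V.
(Unloaded it would be 9.08 V; the load pulls it down.)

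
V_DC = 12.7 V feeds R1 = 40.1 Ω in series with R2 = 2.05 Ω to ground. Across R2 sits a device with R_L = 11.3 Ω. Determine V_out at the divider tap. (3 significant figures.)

V_out ≈ 0.527 V

The load sits in parallel with R2, giving an effective lower resistance R2' = R2·R_L/(R2+R_L) = 1.735 Ω.
Then V_out = V_DC · R2'/(R1 + R2') = 12.7 × 1.735/41.84 = 0.5268 V.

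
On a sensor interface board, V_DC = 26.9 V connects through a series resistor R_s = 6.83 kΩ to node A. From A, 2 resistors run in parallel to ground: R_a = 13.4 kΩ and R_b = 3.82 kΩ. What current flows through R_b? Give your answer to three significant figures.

Parallel bank: R_p = 1/(1/13.4 + 1/3.82) = 2.973 kΩ.
Node voltage V_A = V_DC · R_p/(R_s + R_p) = 26.9 × 0.3032 = 8.157 V.
Branch current I = V_A/R_b = 8.157/3.82 = 2.135 mA.

I ≈ 2.14 mA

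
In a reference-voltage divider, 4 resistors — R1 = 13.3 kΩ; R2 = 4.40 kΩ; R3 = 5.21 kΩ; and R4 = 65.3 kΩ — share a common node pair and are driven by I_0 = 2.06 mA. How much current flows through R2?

I ≈ 0.919 mA

Conductances: ΣG = 1/13.3 + 1/4.40 + 1/5.21 + 1/65.3 = 0.5097 (1/kΩ).
By the current-divider rule, I = I_0 · G_k/ΣG = 2.06 × 0.4459 = 0.9185 mA.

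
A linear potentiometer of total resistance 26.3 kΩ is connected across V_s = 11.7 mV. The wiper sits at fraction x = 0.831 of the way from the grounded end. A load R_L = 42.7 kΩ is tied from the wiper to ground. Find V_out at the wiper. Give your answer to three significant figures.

V_out ≈ 8.95 mV

Lower segment x·R_p = 21.86 kΩ; upper segment (1−x)·R_p = 4.445 kΩ.
R_L loads the lower segment: effective lower R = 14.46 kΩ.
Loaded-divider output: V_out = 11.7 × 0.7648 = 8.949 mV.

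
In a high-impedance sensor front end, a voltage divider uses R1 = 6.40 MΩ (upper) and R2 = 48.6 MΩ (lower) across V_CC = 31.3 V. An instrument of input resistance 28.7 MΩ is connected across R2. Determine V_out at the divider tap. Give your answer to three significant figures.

First combine the lower leg with the load: R2 ‖ R_L = 18.04 MΩ.
Voltage divider with the loaded lower leg: V_out = 31.3 × 18.04/(6.40 + 18.04) = 31.3 × 0.7382 = 23.11 V.

V_out ≈ 23.1 V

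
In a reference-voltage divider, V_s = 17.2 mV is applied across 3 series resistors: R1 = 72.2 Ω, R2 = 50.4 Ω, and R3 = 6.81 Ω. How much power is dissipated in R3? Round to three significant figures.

P ≈ 0.120 µW

ΣR = 129.4 Ω → I = 17.2/129.4 = 0.1329 mA.
V(R3) = I·R = 0.9051 mV; P = V·I = 0.9051 × 0.1329 = 0.1203 µW.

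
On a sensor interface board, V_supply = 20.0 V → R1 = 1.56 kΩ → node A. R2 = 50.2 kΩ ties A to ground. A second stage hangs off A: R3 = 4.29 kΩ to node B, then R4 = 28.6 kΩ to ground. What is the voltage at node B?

The second stage (R3 + R4 = 32.89 kΩ) loads node A in parallel with R2.
R2 ‖ (R3+R4) = 19.87 kΩ.
First divider: V_A = V_supply · 19.87/(1.56 + 19.87) = 18.54 V.
Stage 2 is unloaded, so V_B = V_A · R4/(R3+R4) = 18.54 × 28.6/32.89 = 16.13 V.

V_B ≈ 16.1 V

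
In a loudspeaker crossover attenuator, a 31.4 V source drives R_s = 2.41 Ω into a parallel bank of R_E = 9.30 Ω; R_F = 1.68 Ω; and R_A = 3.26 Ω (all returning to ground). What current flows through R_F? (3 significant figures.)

I ≈ 5.44 A

Combine the parallel branches: R_p = (1/9.30 + 1/1.68 + 1/3.26)⁻¹ = 0.9906 Ω.
Node voltage V_A = V_CC · R_p/(R_s + R_p) = 31.4 × 0.2913 = 9.147 V.
I(R_F) = V_A / R_F = 9.147/1.68 = 5.444 A.
(Check via current divider: I_total = 9.234 A; share G_k/ΣG = 0.5896 → same result.)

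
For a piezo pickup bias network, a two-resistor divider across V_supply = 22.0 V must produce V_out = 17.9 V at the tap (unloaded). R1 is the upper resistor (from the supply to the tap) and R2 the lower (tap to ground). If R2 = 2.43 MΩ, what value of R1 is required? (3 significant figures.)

R1 ≈ 0.557 MΩ

V_out/V_supply = R2/(R1+R2) = 0.8136.
Rearranging, R1 = R2·(1−k)/k = 2.43 × 0.2291 = 0.5566 MΩ.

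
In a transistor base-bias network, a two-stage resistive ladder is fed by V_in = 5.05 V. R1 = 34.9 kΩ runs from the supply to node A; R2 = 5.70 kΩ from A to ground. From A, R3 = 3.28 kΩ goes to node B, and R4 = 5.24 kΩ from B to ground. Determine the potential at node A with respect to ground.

The second stage (R3 + R4 = 8.520 kΩ) loads node A in parallel with R2.
R2 ‖ (R3+R4) = 3.415 kΩ.
First divider: V_A = V_in · 3.415/(34.9 + 3.415) = 0.4501 V.

V_A ≈ 0.450 V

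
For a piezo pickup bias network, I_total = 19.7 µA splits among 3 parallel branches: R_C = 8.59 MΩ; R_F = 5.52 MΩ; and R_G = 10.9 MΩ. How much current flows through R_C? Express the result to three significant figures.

Total conductance ΣG = 1/8.59 + 1/5.52 + 1/10.9 = 0.3893 (units of 1/MΩ).
Current divider: I(R_C) = I_total · G_k/ΣG = 19.7 × (0.1164/0.3893) = 19.7 × 0.2990 = 5.891 µA.

I ≈ 5.89 µA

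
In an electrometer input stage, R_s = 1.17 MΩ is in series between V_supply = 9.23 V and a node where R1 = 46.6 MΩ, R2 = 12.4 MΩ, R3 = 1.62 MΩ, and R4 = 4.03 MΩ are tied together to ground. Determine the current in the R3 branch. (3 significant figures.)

I ≈ 2.67 µA

Combine the parallel branches: R_p = (1/46.6 + 1/12.4 + 1/1.62 + 1/4.03)⁻¹ = 1.034 MΩ.
V_A by voltage divider: V_A = 9.23 × 1.034/(1.17 + 1.034) = 4.329 V.
I(R3) = V_A / R3 = 4.329/1.62 = 2.672 µA.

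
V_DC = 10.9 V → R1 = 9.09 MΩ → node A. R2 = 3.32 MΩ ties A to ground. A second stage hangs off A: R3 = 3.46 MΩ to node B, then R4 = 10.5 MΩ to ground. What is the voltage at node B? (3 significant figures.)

The second stage (R3 + R4 = 13.96 MΩ) loads node A in parallel with R2.
Effective lower resistance at A: R2 ‖ 13.96 = 2.682 MΩ.
So V_A = 10.9 × 0.2278 = 2.483 V.
Then the unloaded second divider: V_B = V_A × R4/(R3+R4) = 2.483 × 0.7521 = 1.868 V.

V_B ≈ 1.87 V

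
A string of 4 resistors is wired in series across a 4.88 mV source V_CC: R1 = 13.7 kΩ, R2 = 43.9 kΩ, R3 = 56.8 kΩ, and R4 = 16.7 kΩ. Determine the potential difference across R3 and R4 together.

ΣR = 13.7 + 43.9 + 56.8 + 16.7 = 131.1 kΩ.
R_{R3..R4} = 56.8 + 16.7 = 73.50 kΩ.
Voltage divider: V = V_CC · (73.50 / 131.1) = 4.88 × 0.5606 = 2.736 mV.

V ≈ 2.74 mV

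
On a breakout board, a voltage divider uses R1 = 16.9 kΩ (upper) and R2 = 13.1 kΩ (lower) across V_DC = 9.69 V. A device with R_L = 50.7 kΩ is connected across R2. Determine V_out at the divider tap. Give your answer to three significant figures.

V_out ≈ 3.69 V

The load sits in parallel with R2, giving an effective lower resistance R2' = R2·R_L/(R2+R_L) = 10.41 kΩ.
Then V_out = V_DC · R2'/(R1 + R2') = 9.69 × 10.41/27.31 = 3.694 V.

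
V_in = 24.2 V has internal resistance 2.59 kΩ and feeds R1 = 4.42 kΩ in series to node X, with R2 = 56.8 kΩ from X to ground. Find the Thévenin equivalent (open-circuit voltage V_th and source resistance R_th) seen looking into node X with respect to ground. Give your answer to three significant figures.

R1' = 2.59 + 4.42 = 7.010 kΩ (source resistance + R1).
V_th is the unloaded tap voltage: V_in · R2/(R1'+R2) = 24.2 × 0.8901 = 21.54 V.
With V_in suppressed (replaced by a short), R_th = R1' ‖ R2 = (7.010 × 56.8)/(7.010 + 56.8) = 6.240 kΩ.

V_th ≈ 21.5 V, R_th ≈ 6.24 kΩ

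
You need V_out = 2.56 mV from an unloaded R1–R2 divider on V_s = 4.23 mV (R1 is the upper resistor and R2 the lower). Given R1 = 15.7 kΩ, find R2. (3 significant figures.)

V_out/V_s = R2/(R1+R2) = 0.6052.
R2 = R1 · 0.6052/(1 − 0.6052) = 24.07 kΩ.

R2 ≈ 24.1 kΩ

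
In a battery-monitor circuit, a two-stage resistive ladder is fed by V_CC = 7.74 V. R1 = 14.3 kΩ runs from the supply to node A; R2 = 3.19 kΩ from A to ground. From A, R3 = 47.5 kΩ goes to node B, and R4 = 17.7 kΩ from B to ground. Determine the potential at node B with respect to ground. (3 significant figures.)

Node A sees R2 in parallel with the series input of stage 2, R3 + R4 = 65.20 kΩ.
Effective lower resistance at A: R2 ‖ 65.20 = 3.041 kΩ.
First divider: V_A = V_CC · 3.041/(14.3 + 3.041) = 1.357 V.
Stage 2 is unloaded, so V_B = V_A · R4/(R3+R4) = 1.357 × 17.7/65.20 = 0.3685 V.

V_B ≈ 0.368 V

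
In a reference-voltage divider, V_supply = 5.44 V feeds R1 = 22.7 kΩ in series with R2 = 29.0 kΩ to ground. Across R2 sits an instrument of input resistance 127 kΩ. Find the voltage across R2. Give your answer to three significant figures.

V_out ≈ 2.77 V

The load sits in parallel with R2, giving an effective lower resistance R2' = R2·R_L/(R2+R_L) = 23.61 kΩ.
Then V_out = V_supply · R2'/(R1 + R2') = 5.44 × 23.61/46.31 = 2.773 V.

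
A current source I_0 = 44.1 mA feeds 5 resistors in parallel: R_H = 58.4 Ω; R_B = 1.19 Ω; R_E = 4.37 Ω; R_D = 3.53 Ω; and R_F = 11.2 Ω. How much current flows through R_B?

ΣG = 1/58.4 + 1/1.19 + 1/4.37 + 1/3.53 + 1/11.2 = 1.459.
Current divider: I(R_B) = I_0 · G_k/ΣG = 44.1 × (0.8403/1.459) = 44.1 × 0.5760 = 25.40 mA.

I ≈ 25.4 mA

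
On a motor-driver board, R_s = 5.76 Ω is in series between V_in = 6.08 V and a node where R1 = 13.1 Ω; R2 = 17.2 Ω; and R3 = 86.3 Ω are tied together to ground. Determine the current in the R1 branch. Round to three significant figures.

I ≈ 0.252 A

Combine the parallel branches: R_p = (1/13.1 + 1/17.2 + 1/86.3)⁻¹ = 6.846 Ω.
V_A by voltage divider: V_A = 6.08 × 6.846/(5.76 + 6.846) = 3.302 V.
I(R1) = V_A / R1 = 3.302/13.1 = 0.2521 A.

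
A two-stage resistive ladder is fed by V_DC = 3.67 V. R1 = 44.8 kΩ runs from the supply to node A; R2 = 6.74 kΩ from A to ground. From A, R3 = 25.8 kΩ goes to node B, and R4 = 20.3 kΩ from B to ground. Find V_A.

V_A ≈ 0.426 V

The second stage (R3 + R4 = 46.10 kΩ) loads node A in parallel with R2.
R2 ‖ (R3+R4) = 5.880 kΩ.
So V_A = 3.67 × 0.1160 = 0.4258 V.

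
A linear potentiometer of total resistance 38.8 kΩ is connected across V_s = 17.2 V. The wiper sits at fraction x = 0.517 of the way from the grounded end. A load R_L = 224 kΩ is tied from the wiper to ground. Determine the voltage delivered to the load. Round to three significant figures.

The pot divides into 18.74 kΩ above the wiper and 20.06 kΩ below.
Lower segment in parallel with the load: 20.06 ‖ 224 = 18.41 kΩ.
Loaded-divider output: V_out = 17.2 × 0.4956 = 8.524 V.

V_out ≈ 8.52 V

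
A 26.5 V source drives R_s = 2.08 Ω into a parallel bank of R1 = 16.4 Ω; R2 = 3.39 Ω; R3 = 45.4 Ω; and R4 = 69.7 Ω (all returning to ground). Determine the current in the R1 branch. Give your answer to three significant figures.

I ≈ 0.890 A

Combine the parallel branches: R_p = (1/16.4 + 1/3.39 + 1/45.4 + 1/69.7)⁻¹ = 2.549 Ω.
Node voltage V_A = V_supply · R_p/(R_s + R_p) = 26.5 × 0.5506 = 14.59 V.
Branch current I = V_A/R1 = 14.59/16.4 = 0.8898 A.
(Equivalently: I_total = 5.725 A, then current-divider fraction G_k/ΣG = 0.1554.)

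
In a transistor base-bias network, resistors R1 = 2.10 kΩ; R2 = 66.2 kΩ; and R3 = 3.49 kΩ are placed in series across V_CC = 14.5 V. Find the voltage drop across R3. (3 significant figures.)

V ≈ 0.705 V

Total series resistance ΣR = 2.10 + 66.2 + 3.49 = 71.79 kΩ.
Voltage divider: V = V_CC · (3.490 / 71.79) = 14.5 × 0.04861 = 0.7049 V.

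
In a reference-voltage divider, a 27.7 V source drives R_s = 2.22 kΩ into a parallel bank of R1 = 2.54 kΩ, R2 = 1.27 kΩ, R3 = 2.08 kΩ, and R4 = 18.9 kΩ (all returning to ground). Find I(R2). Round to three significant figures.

I ≈ 4.54 mA

Combine the parallel branches: R_p = (1/2.54 + 1/1.27 + 1/2.08 + 1/18.9)⁻¹ = 0.5832 kΩ.
V_A by voltage divider: V_A = 27.7 × 0.5832/(2.22 + 0.5832) = 5.763 V.
Branch current I = V_A/R2 = 5.763/1.27 = 4.538 mA.
(Equivalently: I_total = 9.882 mA, then current-divider fraction G_k/ΣG = 0.4592.)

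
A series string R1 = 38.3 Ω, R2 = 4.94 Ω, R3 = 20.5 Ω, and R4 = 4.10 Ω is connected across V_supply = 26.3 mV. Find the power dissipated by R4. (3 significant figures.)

P ≈ 0.616 µW

The common current is I = 26.3/67.84 = 0.3877 mA.
V(R4) = I·R = 1.589 mV; P = V·I = 1.589 × 0.3877 = 0.6162 µW.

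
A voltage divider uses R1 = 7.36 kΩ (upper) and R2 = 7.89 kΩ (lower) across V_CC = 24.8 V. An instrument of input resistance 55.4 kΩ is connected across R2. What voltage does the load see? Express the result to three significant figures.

V_out ≈ 12.0 V

R2 ‖ R_L = (7.89 × 55.4)/(7.89 + 55.4) = 6.906 kΩ.
Now apply the divider: V_out = 24.8 × 0.4841 = 12.01 V.
(Unloaded it would be 12.8 V; the load pulls it down.)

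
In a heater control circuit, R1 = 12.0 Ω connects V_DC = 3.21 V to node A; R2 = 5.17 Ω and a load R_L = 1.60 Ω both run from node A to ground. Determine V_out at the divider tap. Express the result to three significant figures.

First combine the lower leg with the load: R2 ‖ R_L = 1.222 Ω.
Now apply the divider: V_out = 3.21 × 0.09241 = 0.2966 V.
(Unloaded it would be 0.967 V; the load pulls it down.)

V_out ≈ 0.297 V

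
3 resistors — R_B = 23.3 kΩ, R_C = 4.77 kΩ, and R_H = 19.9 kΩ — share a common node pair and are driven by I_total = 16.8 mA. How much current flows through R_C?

ΣG = 1/23.3 + 1/4.77 + 1/19.9 = 0.3028.
Current divider: I(R_C) = I_total · G_k/ΣG = 16.8 × (0.2096/0.3028) = 16.8 × 0.6923 = 11.63 mA.

I ≈ 11.6 mA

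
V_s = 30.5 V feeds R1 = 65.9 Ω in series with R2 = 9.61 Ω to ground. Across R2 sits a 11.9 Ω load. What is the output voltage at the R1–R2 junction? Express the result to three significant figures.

V_out ≈ 2.28 V

The load sits in parallel with R2, giving an effective lower resistance R2' = R2·R_L/(R2+R_L) = 5.317 Ω.
Voltage divider with the loaded lower leg: V_out = 30.5 × 5.317/(65.9 + 5.317) = 30.5 × 0.07465 = 2.277 V.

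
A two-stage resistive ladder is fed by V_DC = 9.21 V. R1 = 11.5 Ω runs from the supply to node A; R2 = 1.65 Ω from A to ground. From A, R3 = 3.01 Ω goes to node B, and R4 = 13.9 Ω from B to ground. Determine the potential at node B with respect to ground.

Node A sees R2 in parallel with the series input of stage 2, R3 + R4 = 16.91 Ω.
Effective lower resistance at A: R2 ‖ 16.91 = 1.503 Ω.
V_A = 9.21 × 1.503/(11.5 + 1.503) = 1.065 V.
Stage 2 is unloaded, so V_B = V_A · R4/(R3+R4) = 1.065 × 13.9/16.91 = 0.8752 V.

V_B ≈ 0.875 V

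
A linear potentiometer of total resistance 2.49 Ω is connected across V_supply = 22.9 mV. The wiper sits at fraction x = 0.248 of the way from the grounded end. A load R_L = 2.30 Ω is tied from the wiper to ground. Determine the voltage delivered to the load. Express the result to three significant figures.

V_out ≈ 4.73 mV

Split the track: R_lower = x·R_p = 0.6175 Ω, R_upper = (1−x)·R_p = 1.872 Ω.
Lower segment in parallel with the load: 0.6175 ‖ 2.30 = 0.4868 Ω.
Then V_out = V_supply · 0.4868/(1.872 + 0.4868) = 4.725 mV.
(Unloaded: V_out = x·V_supply = 5.68 mV.)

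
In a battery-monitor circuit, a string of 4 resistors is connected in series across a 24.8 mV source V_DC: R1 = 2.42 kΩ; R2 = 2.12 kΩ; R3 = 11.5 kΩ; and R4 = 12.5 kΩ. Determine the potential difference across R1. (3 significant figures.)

V ≈ 2.10 mV

Total series resistance ΣR = 2.42 + 2.12 + 11.5 + 12.5 = 28.54 kΩ.
Voltage divider: V = V_DC · (2.420 / 28.54) = 24.8 × 0.08479 = 2.103 mV.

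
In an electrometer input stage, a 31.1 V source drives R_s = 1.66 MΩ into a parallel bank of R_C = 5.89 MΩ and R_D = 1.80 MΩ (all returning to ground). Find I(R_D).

Combine the parallel branches: R_p = (1/5.89 + 1/1.80)⁻¹ = 1.379 MΩ.
Node voltage V_A = V_in · R_p/(R_s + R_p) = 31.1 × 0.4537 = 14.11 V.
Branch current I = V_A/R_D = 14.11/1.80 = 7.839 µA.
(Check via current divider: I_total = 10.23 µA; share G_k/ΣG = 0.7659 → same result.)

I ≈ 7.84 µA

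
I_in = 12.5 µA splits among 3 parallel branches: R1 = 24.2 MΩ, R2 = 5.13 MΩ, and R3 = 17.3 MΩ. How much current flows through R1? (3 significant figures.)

Total conductance ΣG = 1/24.2 + 1/5.13 + 1/17.3 = 0.2941 (units of 1/MΩ).
By the current-divider rule, I = I_in · G_k/ΣG = 12.5 × 0.1405 = 1.757 µA.

I ≈ 1.76 µA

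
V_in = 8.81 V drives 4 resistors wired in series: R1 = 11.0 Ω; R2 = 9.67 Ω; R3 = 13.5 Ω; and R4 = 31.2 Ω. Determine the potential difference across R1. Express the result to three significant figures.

Total series resistance ΣR = 11.0 + 9.67 + 13.5 + 31.2 = 65.37 Ω.
By the voltage-divider rule, V = 8.81 × 11.00/65.37 = 1.482 V.

V ≈ 1.48 V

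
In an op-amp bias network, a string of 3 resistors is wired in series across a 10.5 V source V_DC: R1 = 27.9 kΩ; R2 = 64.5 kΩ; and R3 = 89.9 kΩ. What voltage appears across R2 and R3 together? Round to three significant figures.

V ≈ 8.89 V

ΣR = 27.9 + 64.5 + 89.9 = 182.3 kΩ.
R_{R2..R3} = 64.5 + 89.9 = 154.4 kΩ.
By the voltage-divider rule, V = 10.5 × 154.4/182.3 = 8.893 V.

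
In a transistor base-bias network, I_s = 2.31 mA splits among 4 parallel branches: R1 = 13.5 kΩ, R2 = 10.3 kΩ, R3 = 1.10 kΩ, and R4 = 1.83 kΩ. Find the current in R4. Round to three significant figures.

I ≈ 0.776 mA

ΣG = 1/13.5 + 1/10.3 + 1/1.10 + 1/1.83 = 1.627.
R4 takes the fraction G_k/ΣG = 0.5464/1.627 = 0.3359, so I = 2.31 × 0.3359 = 0.7760 mA.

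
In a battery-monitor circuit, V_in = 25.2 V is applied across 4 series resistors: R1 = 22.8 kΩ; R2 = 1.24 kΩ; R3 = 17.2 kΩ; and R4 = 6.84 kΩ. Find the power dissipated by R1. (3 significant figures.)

The common current is I = 25.2/48.08 = 0.5241 mA.
P = I²R = 0.2747 × 22.8 = 6.263 mW.

P ≈ 6.26 mW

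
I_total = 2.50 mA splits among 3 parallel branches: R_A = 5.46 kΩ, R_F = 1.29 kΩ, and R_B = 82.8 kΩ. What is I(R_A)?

I ≈ 0.472 mA

Total conductance ΣG = 1/5.46 + 1/1.29 + 1/82.8 = 0.9704 (units of 1/kΩ).
By the current-divider rule, I = I_total · G_k/ΣG = 2.50 × 0.1887 = 0.4718 mA.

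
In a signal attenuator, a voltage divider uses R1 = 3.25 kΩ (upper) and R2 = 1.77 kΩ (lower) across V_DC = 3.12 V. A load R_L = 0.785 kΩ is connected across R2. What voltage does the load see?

V_out ≈ 0.447 V

First combine the lower leg with the load: R2 ‖ R_L = 0.5438 kΩ.
Then V_out = V_DC · R2'/(R1 + R2') = 3.12 × 0.5438/3.794 = 0.4472 V.
(Unloaded it would be 1.10 V; the load pulls it down.)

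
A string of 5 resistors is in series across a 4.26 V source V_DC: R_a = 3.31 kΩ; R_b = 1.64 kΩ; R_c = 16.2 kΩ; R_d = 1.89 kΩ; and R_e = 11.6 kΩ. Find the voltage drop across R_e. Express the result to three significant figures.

Series total: ΣR = 3.31 + 1.64 + 16.2 + 1.89 + 11.6 = 34.64 kΩ.
V = V_DC · R/ΣR = 4.26 × 0.3349 = 1.427 V.

V ≈ 1.43 V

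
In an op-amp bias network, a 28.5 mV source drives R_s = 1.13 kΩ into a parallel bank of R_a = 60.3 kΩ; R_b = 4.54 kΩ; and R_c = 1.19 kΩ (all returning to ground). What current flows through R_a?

Combine the parallel branches: R_p = (1/60.3 + 1/4.54 + 1/1.19)⁻¹ = 0.9283 kΩ.
V_A = 28.5 × 0.9283/2.058 = 12.85 mV.
Branch current I = V_A/R_a = 12.85/60.3 = 0.2132 µA.

I ≈ 0.213 µA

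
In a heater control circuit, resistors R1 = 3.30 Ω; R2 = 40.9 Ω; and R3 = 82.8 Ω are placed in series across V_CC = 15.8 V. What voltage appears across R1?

V ≈ 0.411 V

ΣR = 3.30 + 40.9 + 82.8 = 127.0 Ω.
V = V_CC · R/ΣR = 15.8 × 0.02598 = 0.4106 V.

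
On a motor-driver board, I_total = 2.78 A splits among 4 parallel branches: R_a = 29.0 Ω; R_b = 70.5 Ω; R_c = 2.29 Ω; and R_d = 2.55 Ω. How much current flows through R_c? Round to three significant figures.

Conductances: ΣG = 1/29.0 + 1/70.5 + 1/2.29 + 1/2.55 = 0.8775 (1/Ω).
Current divider: I(R_c) = I_total · G_k/ΣG = 2.78 × (0.4367/0.8775) = 2.78 × 0.4976 = 1.383 A.

I ≈ 1.38 A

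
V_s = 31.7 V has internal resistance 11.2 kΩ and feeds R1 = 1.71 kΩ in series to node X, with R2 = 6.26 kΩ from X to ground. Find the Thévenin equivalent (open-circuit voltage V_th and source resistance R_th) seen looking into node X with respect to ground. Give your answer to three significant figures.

R1' = 11.2 + 1.71 = 12.91 kΩ (source resistance + R1).
Open-circuit (no load on X): V_th = V_s · R2/(R1' + R2) = 31.7 × 6.26/(12.91 + 6.26) = 10.35 V.
Zeroing V_s shorts the top of R1' to ground, so R_th = R1' ‖ R2 = 4.216 kΩ.

V_th ≈ 10.4 V, R_th ≈ 4.22 kΩ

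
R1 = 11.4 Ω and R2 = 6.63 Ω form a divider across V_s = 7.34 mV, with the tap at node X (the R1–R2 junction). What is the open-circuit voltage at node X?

With X open, the divider is unloaded: V_th = 7.34 × 6.63/18.03 = 2.699 mV.

V_th ≈ 2.70 mV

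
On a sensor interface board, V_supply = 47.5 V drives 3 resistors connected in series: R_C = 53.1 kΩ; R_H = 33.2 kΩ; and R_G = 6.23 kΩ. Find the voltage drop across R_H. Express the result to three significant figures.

ΣR = 53.1 + 33.2 + 6.23 = 92.53 kΩ.
V = V_supply · R/ΣR = 47.5 × 0.3588 = 17.04 V.

V ≈ 17.0 V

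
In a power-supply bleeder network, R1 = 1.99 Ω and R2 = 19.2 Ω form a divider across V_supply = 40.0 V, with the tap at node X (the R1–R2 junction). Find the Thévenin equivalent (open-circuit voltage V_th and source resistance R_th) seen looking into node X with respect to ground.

V_th ≈ 36.2 V, R_th ≈ 1.80 Ω

V_th is the unloaded tap voltage: V_supply · R2/(R1+R2) = 40.0 × 0.9061 = 36.24 V.
Looking into X with the source shorted: R_th = R1·R2/(R1+R2) = 1.990 × 19.2/21.19 = 1.803 Ω.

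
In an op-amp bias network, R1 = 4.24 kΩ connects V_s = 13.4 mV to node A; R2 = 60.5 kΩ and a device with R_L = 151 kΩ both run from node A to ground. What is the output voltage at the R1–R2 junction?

R2 ‖ R_L = (60.5 × 151)/(60.5 + 151) = 43.19 kΩ.
Now apply the divider: V_out = 13.4 × 0.9106 = 12.20 mV.

V_out ≈ 12.2 mV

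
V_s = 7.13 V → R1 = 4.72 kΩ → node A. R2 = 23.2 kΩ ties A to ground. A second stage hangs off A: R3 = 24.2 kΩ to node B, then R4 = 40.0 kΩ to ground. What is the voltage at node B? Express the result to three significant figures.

Node A sees R2 in parallel with the series input of stage 2, R3 + R4 = 64.20 kΩ.
Effective lower resistance at A: R2 ‖ 64.20 = 17.04 kΩ.
So V_A = 7.13 × 0.7831 = 5.584 V.
Stage 2 is unloaded, so V_B = V_A · R4/(R3+R4) = 5.584 × 40.0/64.20 = 3.479 V.

V_B ≈ 3.48 V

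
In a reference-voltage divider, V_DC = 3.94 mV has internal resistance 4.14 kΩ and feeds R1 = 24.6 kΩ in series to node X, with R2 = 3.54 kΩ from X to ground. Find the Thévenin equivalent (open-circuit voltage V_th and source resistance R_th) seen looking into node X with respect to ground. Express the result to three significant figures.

V_th ≈ 0.432 mV, R_th ≈ 3.15 kΩ

R1' = 4.14 + 24.6 = 28.74 kΩ (source resistance + R1).
With X open, the divider is unloaded: V_th = 3.94 × 3.54/32.28 = 0.4321 mV.
Looking into X with the source shorted: R_th = R1'·R2/(R1'+R2) = 28.74 × 3.54/32.28 = 3.152 kΩ.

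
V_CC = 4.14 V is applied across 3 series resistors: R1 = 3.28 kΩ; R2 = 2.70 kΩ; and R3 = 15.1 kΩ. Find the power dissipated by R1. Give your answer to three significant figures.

Series current I = V_CC/ΣR = 4.14/21.08 = 0.1964 mA.
V(R1) = I·R = 0.6442 V; P = V·I = 0.6442 × 0.1964 = 0.1265 mW.

P ≈ 0.127 mW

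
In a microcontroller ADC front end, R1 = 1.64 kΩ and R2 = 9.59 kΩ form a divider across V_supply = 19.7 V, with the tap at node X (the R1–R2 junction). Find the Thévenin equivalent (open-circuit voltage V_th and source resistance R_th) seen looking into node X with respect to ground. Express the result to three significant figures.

V_th ≈ 16.8 V, R_th ≈ 1.40 kΩ

Open-circuit (no load on X): V_th = V_supply · R2/(R1 + R2) = 19.7 × 9.59/(1.640 + 9.59) = 16.82 V.
Zeroing V_supply shorts the top of R1 to ground, so R_th = R1 ‖ R2 = 1.400 kΩ.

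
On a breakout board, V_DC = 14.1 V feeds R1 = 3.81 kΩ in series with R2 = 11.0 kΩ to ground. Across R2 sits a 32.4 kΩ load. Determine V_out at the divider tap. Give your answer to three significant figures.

V_out ≈ 9.63 V

R2 ‖ R_L = (11.0 × 32.4)/(11.0 + 32.4) = 8.212 kΩ.
Voltage divider with the loaded lower leg: V_out = 14.1 × 8.212/(3.81 + 8.212) = 14.1 × 0.6831 = 9.631 V.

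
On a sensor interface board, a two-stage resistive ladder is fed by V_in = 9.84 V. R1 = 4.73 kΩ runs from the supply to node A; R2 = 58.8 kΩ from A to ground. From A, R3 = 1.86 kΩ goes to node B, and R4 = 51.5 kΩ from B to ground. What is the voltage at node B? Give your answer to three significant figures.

V_B ≈ 8.12 V

The second stage (R3 + R4 = 53.36 kΩ) loads node A in parallel with R2.
Effective lower resistance at A: R2 ‖ 53.36 = 27.97 kΩ.
So V_A = 9.84 × 0.8554 = 8.417 V.
Then the unloaded second divider: V_B = V_A × R4/(R3+R4) = 8.417 × 0.9651 = 8.123 V.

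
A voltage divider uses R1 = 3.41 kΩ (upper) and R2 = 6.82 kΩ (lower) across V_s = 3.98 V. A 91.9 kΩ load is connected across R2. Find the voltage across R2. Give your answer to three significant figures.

R2 ‖ R_L = (6.82 × 91.9)/(6.82 + 91.9) = 6.349 kΩ.
Now apply the divider: V_out = 3.98 × 0.6506 = 2.589 V.
(Unloaded it would be 2.65 V; the load pulls it down.)

V_out ≈ 2.59 V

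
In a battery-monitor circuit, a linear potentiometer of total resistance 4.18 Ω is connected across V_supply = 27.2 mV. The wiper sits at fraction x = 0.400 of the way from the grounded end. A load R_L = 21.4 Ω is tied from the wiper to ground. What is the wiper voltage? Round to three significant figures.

V_out ≈ 10.4 mV

Split the track: R_lower = x·R_p = 1.672 Ω, R_upper = (1−x)·R_p = 2.508 Ω.
R_L loads the lower segment: effective lower R = 1.551 Ω.
Then V_out = V_supply · 1.551/(2.508 + 1.551) = 10.39 mV.
(Unloaded: V_out = x·V_supply = 10.9 mV.)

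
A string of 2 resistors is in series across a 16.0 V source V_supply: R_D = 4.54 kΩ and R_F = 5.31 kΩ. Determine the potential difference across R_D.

Series total: ΣR = 4.54 + 5.31 = 9.850 kΩ.
By the voltage-divider rule, V = 16.0 × 4.540/9.850 = 7.375 V.

V ≈ 7.37 V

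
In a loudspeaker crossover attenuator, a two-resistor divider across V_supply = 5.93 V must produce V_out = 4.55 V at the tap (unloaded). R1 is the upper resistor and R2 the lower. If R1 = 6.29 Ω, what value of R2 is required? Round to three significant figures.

R2 ≈ 20.7 Ω

Required fraction k = V_out/V_supply = 0.7673.
So R2 = R1 · V_out/(V_supply − V_out) = 6.29 × 4.55/(5.93 − 4.55) = 6.29 × 3.297 = 20.74 Ω.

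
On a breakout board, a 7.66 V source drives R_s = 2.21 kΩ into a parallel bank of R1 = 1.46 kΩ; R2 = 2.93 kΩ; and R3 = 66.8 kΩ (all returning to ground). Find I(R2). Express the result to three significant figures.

Equivalent of the parallel group: R_p = 0.9604 kΩ.
V_A = 7.66 × 0.9604/3.170 = 2.320 V.
I(R2) = V_A / R2 = 2.320/2.93 = 0.7920 mA.
(Check via current divider: I_total = 2.416 mA; share G_k/ΣG = 0.3278 → same result.)

I ≈ 0.792 mA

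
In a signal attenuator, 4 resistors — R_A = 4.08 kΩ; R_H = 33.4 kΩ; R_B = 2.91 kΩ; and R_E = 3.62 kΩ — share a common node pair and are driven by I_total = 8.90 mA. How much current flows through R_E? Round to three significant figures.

Total conductance ΣG = 1/4.08 + 1/33.4 + 1/2.91 + 1/3.62 = 0.8949 (units of 1/kΩ).
R_E takes the fraction G_k/ΣG = 0.2762/0.8949 = 0.3087, so I = 8.90 × 0.3087 = 2.747 mA.

I ≈ 2.75 mA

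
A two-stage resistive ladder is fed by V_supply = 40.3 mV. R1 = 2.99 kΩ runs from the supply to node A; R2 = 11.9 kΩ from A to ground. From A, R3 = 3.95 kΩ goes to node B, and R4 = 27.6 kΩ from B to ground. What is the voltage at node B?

Node A sees R2 in parallel with the series input of stage 2, R3 + R4 = 31.55 kΩ.
R2 ‖ (R3+R4) = 8.641 kΩ.
First divider: V_A = V_supply · 8.641/(2.99 + 8.641) = 29.94 mV.
Stage 2 is unloaded, so V_B = V_A · R4/(R3+R4) = 29.94 × 27.6/31.55 = 26.19 mV.

V_B ≈ 26.2 mV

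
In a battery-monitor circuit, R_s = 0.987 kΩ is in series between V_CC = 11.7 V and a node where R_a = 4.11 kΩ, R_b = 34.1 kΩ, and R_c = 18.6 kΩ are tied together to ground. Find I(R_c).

Combine the parallel branches: R_p = (1/4.11 + 1/34.1 + 1/18.6)⁻¹ = 3.064 kΩ.
V_A = 11.7 × 3.064/4.051 = 8.849 V.
Branch current I = V_A/R_c = 8.849/18.6 = 0.4758 mA.

I ≈ 0.476 mA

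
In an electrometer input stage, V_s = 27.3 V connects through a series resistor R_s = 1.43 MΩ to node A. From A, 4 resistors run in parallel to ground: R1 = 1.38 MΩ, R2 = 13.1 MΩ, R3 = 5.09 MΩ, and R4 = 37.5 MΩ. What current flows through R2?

I ≈ 0.846 µA

Parallel bank: R_p = 1/(1/1.38 + 1/13.1 + 1/5.09 + 1/37.5) = 0.9765 MΩ.
V_A = 27.3 × 0.9765/2.406 = 11.08 V.
Branch current I = V_A/R2 = 11.08/13.1 = 0.8456 µA.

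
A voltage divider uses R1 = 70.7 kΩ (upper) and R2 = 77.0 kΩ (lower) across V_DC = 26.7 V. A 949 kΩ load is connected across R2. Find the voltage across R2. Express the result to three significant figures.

V_out ≈ 13.4 V

R2 ‖ R_L = (77.0 × 949)/(77.0 + 949) = 71.22 kΩ.
Voltage divider with the loaded lower leg: V_out = 26.7 × 71.22/(70.7 + 71.22) = 26.7 × 0.5018 = 13.40 V.
(Unloaded it would be 13.9 V; the load pulls it down.)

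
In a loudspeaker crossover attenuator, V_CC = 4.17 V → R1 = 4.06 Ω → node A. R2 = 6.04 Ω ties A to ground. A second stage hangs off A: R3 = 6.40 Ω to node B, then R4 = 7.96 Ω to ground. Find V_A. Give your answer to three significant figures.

V_A ≈ 2.13 V

The second stage (R3 + R4 = 14.36 Ω) loads node A in parallel with R2.
R2 ‖ (R3+R4) = 4.252 Ω.
V_A = 4.17 × 4.252/(4.06 + 4.252) = 2.133 V.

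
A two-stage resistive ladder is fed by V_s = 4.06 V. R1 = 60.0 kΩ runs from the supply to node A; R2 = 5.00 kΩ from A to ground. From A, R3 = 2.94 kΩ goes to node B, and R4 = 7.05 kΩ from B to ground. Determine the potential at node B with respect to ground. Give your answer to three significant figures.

V_B ≈ 0.151 V

Looking into the second stage from A: R3 + R4 = 9.990 kΩ appears in parallel with R2.
R2 ‖ (R3+R4) = 3.332 kΩ.
First divider: V_A = V_s · 3.332/(60.0 + 3.332) = 0.2136 V.
Then the unloaded second divider: V_B = V_A × R4/(R3+R4) = 0.2136 × 0.7057 = 0.1508 V.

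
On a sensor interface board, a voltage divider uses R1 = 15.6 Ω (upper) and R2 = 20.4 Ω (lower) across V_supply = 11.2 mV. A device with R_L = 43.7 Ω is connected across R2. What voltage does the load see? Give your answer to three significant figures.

First combine the lower leg with the load: R2 ‖ R_L = 13.91 Ω.
Then V_out = V_supply · R2'/(R1 + R2') = 11.2 × 13.91/29.51 = 5.279 mV.

V_out ≈ 5.28 mV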